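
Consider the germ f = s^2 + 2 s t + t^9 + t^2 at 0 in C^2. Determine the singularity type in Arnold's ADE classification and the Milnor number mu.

Type A_8, Milnor number mu = 8.

The Hessian of f at 0 is [[2, 2], [2, 2]] with rank 1, so corank 1. A Groebner basis of the Jacobian ideal J(f) in C{s,t} is {t^8, s + t}; counting standard monomials gives mu = 8. Corank 1: A-series; mu = 8 gives A_8.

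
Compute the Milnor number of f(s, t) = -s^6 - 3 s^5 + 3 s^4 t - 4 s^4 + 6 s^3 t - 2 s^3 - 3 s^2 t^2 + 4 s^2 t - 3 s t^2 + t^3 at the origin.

The Hessian of f at 0 has rank 0. Corank 2; j^3 = -(s - t)*(2*s^2 - 2*s*t + t^2) splits into three distinct lines over C (the quadratic factor has nonzero discriminant), so D_4.

4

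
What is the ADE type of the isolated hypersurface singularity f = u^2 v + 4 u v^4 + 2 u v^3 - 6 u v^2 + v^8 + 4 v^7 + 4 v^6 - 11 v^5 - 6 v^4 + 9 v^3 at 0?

The Hessian of f at 0 has rank 0. Corank 2; j^3 = v*(u - 3*v)^2 has shape L^2 M (L != M), so D-series; mu = 9 gives D_9.

D9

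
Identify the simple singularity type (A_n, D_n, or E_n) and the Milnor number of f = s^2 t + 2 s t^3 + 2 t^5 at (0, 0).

Type D_6, Milnor number mu = 6.

The Hessian of f at 0 is [[0, 0], [0, 0]] with rank 0, so corank 2. A Groebner basis of the Jacobian ideal J(f) in C{s,t} is {s^3, s^2*t, -s^2/4 + s*t^2, s*t + t^3}; counting standard monomials gives mu = 6. Corank 2; j^3 = s^2*t has shape L^2 M (L != M), so D-series; mu = 6 gives D_6.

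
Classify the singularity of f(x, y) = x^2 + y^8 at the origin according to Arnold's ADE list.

A_7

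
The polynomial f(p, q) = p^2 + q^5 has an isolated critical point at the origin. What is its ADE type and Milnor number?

The Hessian of f at 0 has rank 1. Corank 1: A-series; mu = 4 gives A_4.

Type A_{4}, Milnor number mu = 4.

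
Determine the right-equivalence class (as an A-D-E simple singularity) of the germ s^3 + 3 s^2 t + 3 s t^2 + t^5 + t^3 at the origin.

The Hessian of f at 0 has rank 0. Corank 2; j^3 = (s + t)^3 is a perfect cube, so E-series; the 5-jet and mu = 8 give E_8.

E8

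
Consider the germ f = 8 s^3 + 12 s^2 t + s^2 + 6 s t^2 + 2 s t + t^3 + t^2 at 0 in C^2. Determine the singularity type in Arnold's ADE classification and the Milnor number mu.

The Hessian of f at 0 is [[2, 2], [2, 2]] with rank 1, so corank 1. A Groebner basis of the Jacobian ideal J(f) in C{s,t} is {t^2, s + t}; counting standard monomials gives mu = 2. Corank 1: A-series; mu = 2 gives A_2.

Type A_{2}, Milnor number mu = 2.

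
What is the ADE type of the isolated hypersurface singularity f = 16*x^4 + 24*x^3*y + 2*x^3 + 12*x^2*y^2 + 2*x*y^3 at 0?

The Hessian of f at 0 has rank 0. Corank 2; j^3 = 2*x^3 is a perfect cube, so E-series; the 4-jet and mu = 7 give E_7.

E_7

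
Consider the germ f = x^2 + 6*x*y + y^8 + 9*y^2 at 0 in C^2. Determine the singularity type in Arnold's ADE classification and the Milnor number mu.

Type A_{7}, Milnor number mu = 7.

The Hessian of f at 0 has rank 1. Corank 1: A-series; mu = 7 gives A_7.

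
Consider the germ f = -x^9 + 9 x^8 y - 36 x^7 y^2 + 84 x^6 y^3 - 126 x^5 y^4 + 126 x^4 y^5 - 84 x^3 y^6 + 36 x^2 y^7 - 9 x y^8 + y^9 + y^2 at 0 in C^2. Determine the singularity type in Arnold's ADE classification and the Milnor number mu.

The Hessian of f at 0 is [[0, 0], [0, 2]] with rank 1, so corank 1. A Groebner basis of the Jacobian ideal J(f) in C{x,y} is {x^8, y}; counting standard monomials gives mu = 8. Corank 1: A-series; mu = 8 gives A_8.

Type A_{8}, Milnor number mu = 8.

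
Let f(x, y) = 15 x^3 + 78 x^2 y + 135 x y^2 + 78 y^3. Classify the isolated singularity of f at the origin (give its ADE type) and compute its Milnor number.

Type D_4, Milnor number mu = 4.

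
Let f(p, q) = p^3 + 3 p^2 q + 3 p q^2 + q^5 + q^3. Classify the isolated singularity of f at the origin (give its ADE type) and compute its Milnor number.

Type E_8, Milnor number mu = 8.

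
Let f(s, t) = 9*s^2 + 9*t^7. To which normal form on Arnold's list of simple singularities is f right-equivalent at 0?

A6

The Hessian of f at 0 has rank 1. Corank 1: A-series; mu = 6 gives A_6.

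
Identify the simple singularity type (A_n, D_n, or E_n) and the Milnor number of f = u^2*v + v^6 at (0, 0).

The Hessian of f at 0 has rank 0. Corank 2; j^3 = u^2*v has shape L^2 M (L != M), so D-series; mu = 7 gives D_7.

Type D_{7}, Milnor number mu = 7.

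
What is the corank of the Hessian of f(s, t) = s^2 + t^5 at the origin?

1

The Hessian at 0 is [[2, 0], [0, 0]] of rank 1; hence corank 1.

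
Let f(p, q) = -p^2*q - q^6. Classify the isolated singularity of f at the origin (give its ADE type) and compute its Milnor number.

Type D7, Milnor number mu = 7.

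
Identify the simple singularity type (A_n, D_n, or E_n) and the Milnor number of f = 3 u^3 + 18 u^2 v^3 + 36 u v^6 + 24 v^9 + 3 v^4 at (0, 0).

Type E_6, Milnor number mu = 6.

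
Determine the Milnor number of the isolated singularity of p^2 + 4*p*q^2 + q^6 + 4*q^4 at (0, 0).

The Hessian of f at 0 has rank 1. Corank 1: A-series; mu = 5 gives A_5.

5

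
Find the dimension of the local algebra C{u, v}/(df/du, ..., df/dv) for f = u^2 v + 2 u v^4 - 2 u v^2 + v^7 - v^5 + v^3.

The Hessian of f at 0 has rank 0. Corank 2; j^3 = v*(u - v)^2 has shape L^2 M (L != M), so D-series; mu = 6 gives D_6.

6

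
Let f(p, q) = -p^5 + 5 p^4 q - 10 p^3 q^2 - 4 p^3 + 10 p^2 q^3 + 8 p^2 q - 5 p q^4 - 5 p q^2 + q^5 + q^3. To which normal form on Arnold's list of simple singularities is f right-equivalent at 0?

D6

The Hessian of f at 0 has rank 0. Corank 2; j^3 = -(p - q)*(2*p - q)^2 has shape L^2 M (L != M), so D-series; mu = 6 gives D_6.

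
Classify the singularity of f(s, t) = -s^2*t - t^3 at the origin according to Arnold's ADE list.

The Hessian of f at 0 has rank 0. Corank 2; j^3 = -t*(s^2 + t^2) splits into three distinct lines over C (the quadratic factor has nonzero discriminant), so D_4.

D_4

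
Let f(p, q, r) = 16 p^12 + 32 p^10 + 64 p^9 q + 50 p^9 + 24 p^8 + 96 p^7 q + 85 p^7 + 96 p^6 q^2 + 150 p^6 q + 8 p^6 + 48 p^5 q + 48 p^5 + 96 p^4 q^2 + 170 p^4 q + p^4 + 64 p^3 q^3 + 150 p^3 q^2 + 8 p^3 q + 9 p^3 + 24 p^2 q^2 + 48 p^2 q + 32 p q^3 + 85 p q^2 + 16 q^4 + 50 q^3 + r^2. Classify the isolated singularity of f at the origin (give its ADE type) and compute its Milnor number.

The Hessian of f at 0 has rank 1. Corank 2; j^3 = (p + 2*q)*(3*p + 5*q)^2 has shape L^2 M (L != M), so D-series; mu = 5 gives D_5.

Type D5, Milnor number mu = 5.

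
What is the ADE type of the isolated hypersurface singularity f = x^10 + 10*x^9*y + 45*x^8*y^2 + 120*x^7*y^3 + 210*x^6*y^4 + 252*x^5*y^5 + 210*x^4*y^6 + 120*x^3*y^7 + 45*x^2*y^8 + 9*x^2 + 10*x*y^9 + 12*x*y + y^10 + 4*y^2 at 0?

The Hessian of f at 0 has rank 1. Corank 1: A-series; mu = 9 gives A_9.

A_9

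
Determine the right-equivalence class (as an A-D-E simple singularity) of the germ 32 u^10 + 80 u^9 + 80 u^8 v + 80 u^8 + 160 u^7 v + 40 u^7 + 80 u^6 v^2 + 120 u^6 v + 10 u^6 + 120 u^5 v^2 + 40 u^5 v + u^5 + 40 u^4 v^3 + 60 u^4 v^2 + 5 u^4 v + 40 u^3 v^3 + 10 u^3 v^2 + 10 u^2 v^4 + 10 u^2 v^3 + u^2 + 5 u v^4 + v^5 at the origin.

The Hessian of f at 0 is [[2, 0], [0, 0]] with rank 1, so corank 1. A Groebner basis of the Jacobian ideal J(f) in C{u,v} is {v^4, u}; counting standard monomials gives mu = 4. Corank 1: A-series; mu = 4 gives A_4.

A_4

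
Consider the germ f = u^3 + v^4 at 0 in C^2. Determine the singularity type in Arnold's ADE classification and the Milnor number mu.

Type E6, Milnor number mu = 6.

The Hessian of f at 0 has rank 0. Corank 2; j^3 = u^3 is a perfect cube, so E-series; the 4-jet and mu = 6 give E_6.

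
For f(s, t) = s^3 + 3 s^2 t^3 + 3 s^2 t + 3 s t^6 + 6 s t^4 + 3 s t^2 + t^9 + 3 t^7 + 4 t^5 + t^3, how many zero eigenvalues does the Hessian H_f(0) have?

The Hessian at 0 is [[0, 0], [0, 0]] of rank 0; hence corank 2.

2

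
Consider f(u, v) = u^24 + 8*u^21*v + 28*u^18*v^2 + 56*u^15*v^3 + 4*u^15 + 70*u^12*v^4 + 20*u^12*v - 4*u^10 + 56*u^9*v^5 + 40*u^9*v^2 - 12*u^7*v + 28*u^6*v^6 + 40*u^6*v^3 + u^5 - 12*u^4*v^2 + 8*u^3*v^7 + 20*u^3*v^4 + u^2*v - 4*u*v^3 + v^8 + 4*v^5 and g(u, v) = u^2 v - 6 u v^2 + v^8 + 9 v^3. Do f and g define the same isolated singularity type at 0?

The Hessian of f at 0 is [[0, 0], [0, 0]] with rank 0, so corank 2. A Groebner basis of the Jacobian ideal J(f) in C{u,v} is {u^4, u^3*v + u^2 - 2*u*v^2, -u^3/2 + u^2*v^2, -u*v/2 + v^3}; counting standard monomials gives mu = 9. Corank 2; j^3 = u^2*v has shape L^2 M (L != M), so D-series; mu = 9 gives D_9. The Hessian of g at 0 is [[0, 0], [0, 0]] with rank 0, so corank 2. A Groebner basis of the Jacobian ideal J(g) in C{u,v} is {u^2/8 + v^7 - 9*v^2/8, u^3 - 27*v^3, u*v - 3*v^2}; counting standard monomials gives mu = 9. Corank 2; j^3 = v*(u - 3*v)^2 has shape L^2 M (L != M), so D-series; mu = 9 gives D_9. Both have type D_9, hence right-equivalent.

Yes.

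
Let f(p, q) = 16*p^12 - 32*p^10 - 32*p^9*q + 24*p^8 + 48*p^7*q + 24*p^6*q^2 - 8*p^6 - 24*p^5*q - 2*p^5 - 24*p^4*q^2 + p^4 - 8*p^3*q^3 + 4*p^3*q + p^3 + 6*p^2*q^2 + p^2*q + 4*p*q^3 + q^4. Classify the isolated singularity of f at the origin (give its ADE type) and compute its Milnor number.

Type D_{5}, Milnor number mu = 5.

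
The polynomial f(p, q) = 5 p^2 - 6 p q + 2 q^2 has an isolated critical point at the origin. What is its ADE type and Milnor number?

The Hessian of f at 0 has rank 2. Corank 0: nondegenerate Morse point, so A_1.

Type A_{1}, Milnor number mu = 1.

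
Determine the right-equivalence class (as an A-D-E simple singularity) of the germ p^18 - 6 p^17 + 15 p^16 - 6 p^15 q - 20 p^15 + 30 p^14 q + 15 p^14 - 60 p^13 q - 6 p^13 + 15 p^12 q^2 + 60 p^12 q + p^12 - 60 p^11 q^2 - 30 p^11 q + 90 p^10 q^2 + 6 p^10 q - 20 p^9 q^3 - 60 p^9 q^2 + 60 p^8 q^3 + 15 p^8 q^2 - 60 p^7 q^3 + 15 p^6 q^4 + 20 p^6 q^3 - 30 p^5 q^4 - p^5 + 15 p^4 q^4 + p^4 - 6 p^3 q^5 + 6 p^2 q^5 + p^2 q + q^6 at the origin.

D_7

The Hessian of f at 0 has rank 0. Corank 2; j^3 = p^2*q has shape L^2 M (L != M), so D-series; mu = 7 gives D_7.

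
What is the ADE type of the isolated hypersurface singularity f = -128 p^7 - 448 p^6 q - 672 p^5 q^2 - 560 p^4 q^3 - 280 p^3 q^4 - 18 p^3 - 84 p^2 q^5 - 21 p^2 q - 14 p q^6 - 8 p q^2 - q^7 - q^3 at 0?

The Hessian of f at 0 has rank 0. Corank 2; j^3 = -(2*p + q)*(3*p + q)^2 has shape L^2 M (L != M), so D-series; mu = 8 gives D_8.

D_8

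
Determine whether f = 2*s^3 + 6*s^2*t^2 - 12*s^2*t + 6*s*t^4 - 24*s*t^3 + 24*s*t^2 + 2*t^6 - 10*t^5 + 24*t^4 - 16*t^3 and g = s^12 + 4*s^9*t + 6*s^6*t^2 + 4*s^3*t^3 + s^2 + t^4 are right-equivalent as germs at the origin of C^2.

No.

The Hessian of f at 0 has rank 0. Corank 2; j^3 = 2*(s - 2*t)^3 is a perfect cube, so E-series; the 5-jet and mu = 8 give E_8. The Hessian of g at 0 has rank 1. Corank 1: A-series; mu = 3 gives A_3. f is E_8 but g is A_3, hence not right-equivalent.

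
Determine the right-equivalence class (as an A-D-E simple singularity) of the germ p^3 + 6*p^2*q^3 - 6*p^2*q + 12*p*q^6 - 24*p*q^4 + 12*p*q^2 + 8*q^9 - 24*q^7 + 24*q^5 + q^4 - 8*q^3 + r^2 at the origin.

E6

The Hessian of f at 0 has rank 1. Corank 2; j^3 = (p - 2*q)^3 is a perfect cube, so E-series; the 4-jet and mu = 6 give E_6.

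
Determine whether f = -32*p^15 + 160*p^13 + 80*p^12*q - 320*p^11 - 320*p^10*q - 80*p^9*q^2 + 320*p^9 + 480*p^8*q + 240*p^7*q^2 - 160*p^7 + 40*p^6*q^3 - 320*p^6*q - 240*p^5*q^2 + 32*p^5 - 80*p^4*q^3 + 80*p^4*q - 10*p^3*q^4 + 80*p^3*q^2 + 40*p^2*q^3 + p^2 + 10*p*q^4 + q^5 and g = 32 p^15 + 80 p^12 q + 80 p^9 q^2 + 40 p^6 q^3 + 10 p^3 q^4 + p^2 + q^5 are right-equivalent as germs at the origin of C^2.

Yes.

The Hessian of f at 0 has rank 1. Corank 1: A-series; mu = 4 gives A_4. The Hessian of g at 0 has rank 1. Corank 1: A-series; mu = 4 gives A_4. Both have type A_4, hence right-equivalent.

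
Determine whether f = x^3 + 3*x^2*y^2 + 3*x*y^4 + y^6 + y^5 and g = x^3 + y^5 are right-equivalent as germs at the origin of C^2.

Yes.

The Hessian of f at 0 has rank 0. Corank 2; j^3 = x^3 is a perfect cube, so E-series; the 5-jet and mu = 8 give E_8. The Hessian of g at 0 has rank 0. Corank 2; j^3 = x^3 is a perfect cube, so E-series; the 5-jet and mu = 8 give E_8. Both have type E_8, hence right-equivalent.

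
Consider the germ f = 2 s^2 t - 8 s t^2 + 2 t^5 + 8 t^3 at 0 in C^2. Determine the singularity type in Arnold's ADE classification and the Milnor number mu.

The Hessian of f at 0 has rank 0. Corank 2; j^3 = 2*t*(s - 2*t)^2 has shape L^2 M (L != M), so D-series; mu = 6 gives D_6.

Type D6, Milnor number mu = 6.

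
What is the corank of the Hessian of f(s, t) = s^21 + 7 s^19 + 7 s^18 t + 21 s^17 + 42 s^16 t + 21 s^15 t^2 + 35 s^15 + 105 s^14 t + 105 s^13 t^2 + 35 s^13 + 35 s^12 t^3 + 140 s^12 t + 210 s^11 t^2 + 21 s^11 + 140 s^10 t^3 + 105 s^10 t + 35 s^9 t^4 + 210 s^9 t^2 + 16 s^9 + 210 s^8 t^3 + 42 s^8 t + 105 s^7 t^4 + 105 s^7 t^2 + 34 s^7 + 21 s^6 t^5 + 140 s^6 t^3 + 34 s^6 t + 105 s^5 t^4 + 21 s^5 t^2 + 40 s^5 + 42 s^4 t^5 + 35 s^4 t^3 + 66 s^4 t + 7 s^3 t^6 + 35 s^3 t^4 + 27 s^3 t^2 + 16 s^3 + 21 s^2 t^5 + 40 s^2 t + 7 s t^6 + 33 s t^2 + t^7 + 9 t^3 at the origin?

Hessian at 0 has rank 0.

2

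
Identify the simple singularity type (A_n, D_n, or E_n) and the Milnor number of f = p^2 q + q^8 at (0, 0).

Type D_9, Milnor number mu = 9.

The Hessian of f at 0 is [[0, 0], [0, 0]] with rank 0, so corank 2. A Groebner basis of the Jacobian ideal J(f) in C{p,q} is {p^2/8 + q^7, p^3, p*q}; counting standard monomials gives mu = 9. Corank 2; j^3 = p^2*q has shape L^2 M (L != M), so D-series; mu = 9 gives D_9.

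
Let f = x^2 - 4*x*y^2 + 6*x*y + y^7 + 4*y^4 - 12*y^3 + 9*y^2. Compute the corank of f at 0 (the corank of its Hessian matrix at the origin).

1

The Hessian at 0 is [[2, 6], [6, 18]] of rank 1; hence corank 1.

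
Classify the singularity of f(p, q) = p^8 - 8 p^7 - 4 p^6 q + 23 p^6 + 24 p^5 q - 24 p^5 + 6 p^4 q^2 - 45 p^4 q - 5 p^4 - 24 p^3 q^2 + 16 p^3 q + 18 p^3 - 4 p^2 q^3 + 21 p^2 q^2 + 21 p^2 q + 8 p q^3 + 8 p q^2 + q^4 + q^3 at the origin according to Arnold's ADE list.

The Hessian of f at 0 has rank 0. Corank 2; j^3 = (2*p + q)*(3*p + q)^2 has shape L^2 M (L != M), so D-series; mu = 5 gives D_5.

D_{5}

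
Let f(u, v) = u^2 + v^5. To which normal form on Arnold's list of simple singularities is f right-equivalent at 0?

A_{4}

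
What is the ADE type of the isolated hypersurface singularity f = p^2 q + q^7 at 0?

The Hessian of f at 0 is [[0, 0], [0, 0]] with rank 0, so corank 2. A Groebner basis of the Jacobian ideal J(f) in C{p,q} is {p^2/7 + q^6, p^3, p*q}; counting standard monomials gives mu = 8. Corank 2; j^3 = p^2*q has shape L^2 M (L != M), so D-series; mu = 8 gives D_8.

D8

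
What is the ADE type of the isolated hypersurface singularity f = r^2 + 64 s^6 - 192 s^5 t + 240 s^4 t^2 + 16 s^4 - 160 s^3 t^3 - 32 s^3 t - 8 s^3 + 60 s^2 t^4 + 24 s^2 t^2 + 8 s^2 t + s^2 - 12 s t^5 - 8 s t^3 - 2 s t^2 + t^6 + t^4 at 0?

A_5

The Hessian of f at 0 has rank 2. Corank 1: A-series; mu = 5 gives A_5.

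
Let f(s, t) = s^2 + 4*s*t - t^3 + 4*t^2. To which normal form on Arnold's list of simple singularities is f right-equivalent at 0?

The Hessian of f at 0 has rank 1. Corank 1: A-series; mu = 2 gives A_2.

A2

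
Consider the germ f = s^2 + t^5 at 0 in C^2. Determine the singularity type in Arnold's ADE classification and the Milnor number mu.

Type A_{4}, Milnor number mu = 4.

The Hessian of f at 0 has rank 1. Corank 1: A-series; mu = 4 gives A_4.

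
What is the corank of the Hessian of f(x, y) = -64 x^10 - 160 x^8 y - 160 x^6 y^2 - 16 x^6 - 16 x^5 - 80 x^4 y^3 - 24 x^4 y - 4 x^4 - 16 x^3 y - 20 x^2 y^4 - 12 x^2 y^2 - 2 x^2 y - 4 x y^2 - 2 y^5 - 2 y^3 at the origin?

2

Hessian at 0 has rank 0.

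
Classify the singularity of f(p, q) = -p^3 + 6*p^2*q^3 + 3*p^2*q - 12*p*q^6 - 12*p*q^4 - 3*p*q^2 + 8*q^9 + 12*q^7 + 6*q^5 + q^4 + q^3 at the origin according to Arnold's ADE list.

The Hessian of f at 0 has rank 0. Corank 2; j^3 = -(p - q)^3 is a perfect cube, so E-series; the 4-jet and mu = 6 give E_6.

E6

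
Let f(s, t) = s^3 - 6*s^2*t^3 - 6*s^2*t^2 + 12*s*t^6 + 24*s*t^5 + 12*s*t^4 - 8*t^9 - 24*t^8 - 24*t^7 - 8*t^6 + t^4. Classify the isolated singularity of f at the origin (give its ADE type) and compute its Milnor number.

Type E_6, Milnor number mu = 6.

The Hessian of f at 0 has rank 0. Corank 2; j^3 = s^3 is a perfect cube, so E-series; the 4-jet and mu = 6 give E_6.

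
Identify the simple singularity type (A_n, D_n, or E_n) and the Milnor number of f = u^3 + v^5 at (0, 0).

Type E_8, Milnor number mu = 8.

The Hessian of f at 0 has rank 0. Corank 2; j^3 = u^3 is a perfect cube, so E-series; the 5-jet and mu = 8 give E_8.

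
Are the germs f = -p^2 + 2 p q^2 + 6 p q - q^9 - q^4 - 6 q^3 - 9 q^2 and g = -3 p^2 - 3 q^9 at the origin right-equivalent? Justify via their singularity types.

The Hessian of f at 0 has rank 1. Corank 1: A-series; mu = 8 gives A_8. The Hessian of g at 0 has rank 1. Corank 1: A-series; mu = 8 gives A_8. Both have type A_8, hence right-equivalent.

Yes.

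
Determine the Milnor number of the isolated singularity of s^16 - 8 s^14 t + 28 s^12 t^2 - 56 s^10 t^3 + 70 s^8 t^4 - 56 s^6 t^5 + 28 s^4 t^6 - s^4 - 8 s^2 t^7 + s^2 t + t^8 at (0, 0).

9

The Hessian of f at 0 has rank 0. Corank 2; j^3 = s^2*t has shape L^2 M (L != M), so D-series; mu = 9 gives D_9.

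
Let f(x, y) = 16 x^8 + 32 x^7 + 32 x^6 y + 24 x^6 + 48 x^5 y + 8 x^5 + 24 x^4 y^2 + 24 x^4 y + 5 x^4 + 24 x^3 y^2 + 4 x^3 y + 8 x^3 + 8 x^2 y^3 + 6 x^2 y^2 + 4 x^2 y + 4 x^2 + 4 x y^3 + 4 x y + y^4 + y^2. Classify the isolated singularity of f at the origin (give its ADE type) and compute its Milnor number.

Type A_3, Milnor number mu = 3.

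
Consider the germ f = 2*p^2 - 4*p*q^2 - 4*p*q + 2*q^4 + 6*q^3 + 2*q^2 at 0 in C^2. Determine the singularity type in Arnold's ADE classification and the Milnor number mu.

Type A2, Milnor number mu = 2.

The Hessian of f at 0 has rank 1. Corank 1: A-series; mu = 2 gives A_2.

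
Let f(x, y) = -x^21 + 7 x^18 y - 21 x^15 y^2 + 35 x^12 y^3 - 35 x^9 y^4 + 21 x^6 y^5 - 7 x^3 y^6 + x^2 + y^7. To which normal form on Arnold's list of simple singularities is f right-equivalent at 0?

The Hessian of f at 0 has rank 1. Corank 1: A-series; mu = 6 gives A_6.

A_6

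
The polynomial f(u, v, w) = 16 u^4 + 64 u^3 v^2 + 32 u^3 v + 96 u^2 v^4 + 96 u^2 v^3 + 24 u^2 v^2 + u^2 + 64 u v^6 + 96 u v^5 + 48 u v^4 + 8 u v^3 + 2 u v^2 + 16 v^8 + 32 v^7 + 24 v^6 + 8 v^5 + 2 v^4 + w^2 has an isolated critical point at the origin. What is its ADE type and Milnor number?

Type A_3, Milnor number mu = 3.

The Hessian of f at 0 has rank 2. Corank 1: A-series; mu = 3 gives A_3.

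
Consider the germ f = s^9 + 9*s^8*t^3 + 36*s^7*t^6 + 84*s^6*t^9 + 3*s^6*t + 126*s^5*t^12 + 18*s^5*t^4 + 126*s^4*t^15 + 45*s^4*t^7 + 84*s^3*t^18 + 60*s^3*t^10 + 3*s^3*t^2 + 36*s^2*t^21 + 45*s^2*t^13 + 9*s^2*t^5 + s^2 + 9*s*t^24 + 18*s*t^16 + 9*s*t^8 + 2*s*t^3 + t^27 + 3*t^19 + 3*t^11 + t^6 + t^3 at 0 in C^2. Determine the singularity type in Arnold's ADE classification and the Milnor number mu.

Type A2, Milnor number mu = 2.

The Hessian of f at 0 is [[2, 0], [0, 0]] with rank 1, so corank 1. A Groebner basis of the Jacobian ideal J(f) in C{s,t} is {t^2, s}; counting standard monomials gives mu = 2. Corank 1: A-series; mu = 2 gives A_2.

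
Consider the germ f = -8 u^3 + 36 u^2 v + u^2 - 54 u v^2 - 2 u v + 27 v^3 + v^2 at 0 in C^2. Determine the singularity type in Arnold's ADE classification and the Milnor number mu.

The Hessian of f at 0 is [[2, -2], [-2, 2]] with rank 1, so corank 1. A Groebner basis of the Jacobian ideal J(f) in C{u,v} is {v^2, u - v}; counting standard monomials gives mu = 2. Corank 1: A-series; mu = 2 gives A_2.

Type A2, Milnor number mu = 2.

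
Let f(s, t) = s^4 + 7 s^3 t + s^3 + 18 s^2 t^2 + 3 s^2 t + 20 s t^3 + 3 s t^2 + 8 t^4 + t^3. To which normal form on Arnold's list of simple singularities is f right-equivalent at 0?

The Hessian of f at 0 is [[0, 0], [0, 0]] with rank 0, so corank 2. A Groebner basis of the Jacobian ideal J(f) in C{s,t} is {3*s^2 + 6*s*t + t^4 + t^3 + 3*t^2, s^3 + 9*s^2 + 18*s*t + 4*t^3 + 9*t^2, s^2*t - 5*s^2 - 10*s*t - 8*t^3/3 - 5*t^2, 2*s^2 + s*t^2 + 4*s*t + 5*t^3/3 + 2*t^2}; counting standard monomials gives mu = 7. Corank 2; j^3 = (s + t)^3 is a perfect cube, so E-series; the 4-jet and mu = 7 give E_7.

E7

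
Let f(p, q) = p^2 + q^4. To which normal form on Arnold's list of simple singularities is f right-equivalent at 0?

A_{3}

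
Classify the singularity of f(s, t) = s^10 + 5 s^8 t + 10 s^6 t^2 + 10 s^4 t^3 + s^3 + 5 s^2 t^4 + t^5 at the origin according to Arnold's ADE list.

The Hessian of f at 0 has rank 0. Corank 2; j^3 = s^3 is a perfect cube, so E-series; the 5-jet and mu = 8 give E_8.

E8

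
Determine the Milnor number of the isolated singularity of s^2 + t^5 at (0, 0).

4

The Hessian of f at 0 is [[2, 0], [0, 0]] with rank 1, so corank 1. A Groebner basis of the Jacobian ideal J(f) in C{s,t} is {t^4, s}; counting standard monomials gives mu = 4. Corank 1: A-series; mu = 4 gives A_4.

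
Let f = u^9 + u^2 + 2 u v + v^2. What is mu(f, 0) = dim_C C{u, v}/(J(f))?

8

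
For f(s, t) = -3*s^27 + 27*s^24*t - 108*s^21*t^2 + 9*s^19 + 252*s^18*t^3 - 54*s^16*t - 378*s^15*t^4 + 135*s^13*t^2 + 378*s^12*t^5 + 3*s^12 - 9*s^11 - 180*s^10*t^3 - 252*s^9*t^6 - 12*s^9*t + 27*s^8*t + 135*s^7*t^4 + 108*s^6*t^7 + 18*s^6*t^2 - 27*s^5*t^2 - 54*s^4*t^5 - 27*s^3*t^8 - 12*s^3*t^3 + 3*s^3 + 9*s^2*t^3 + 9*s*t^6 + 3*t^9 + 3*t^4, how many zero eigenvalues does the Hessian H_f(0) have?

2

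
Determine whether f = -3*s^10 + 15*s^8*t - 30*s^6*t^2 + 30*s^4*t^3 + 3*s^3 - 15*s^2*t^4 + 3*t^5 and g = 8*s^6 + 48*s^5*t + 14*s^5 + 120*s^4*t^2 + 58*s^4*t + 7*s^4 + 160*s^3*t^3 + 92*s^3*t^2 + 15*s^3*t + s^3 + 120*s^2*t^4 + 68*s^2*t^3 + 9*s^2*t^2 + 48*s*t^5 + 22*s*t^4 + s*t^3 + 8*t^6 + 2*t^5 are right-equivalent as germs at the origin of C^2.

No.

The Hessian of f at 0 has rank 0. Corank 2; j^3 = 3*s^3 is a perfect cube, so E-series; the 5-jet and mu = 8 give E_8. The Hessian of g at 0 has rank 0. Corank 2; j^3 = s^3 is a perfect cube, so E-series; the 4-jet and mu = 7 give E_7. f is E_8 but g is E_7, hence not right-equivalent.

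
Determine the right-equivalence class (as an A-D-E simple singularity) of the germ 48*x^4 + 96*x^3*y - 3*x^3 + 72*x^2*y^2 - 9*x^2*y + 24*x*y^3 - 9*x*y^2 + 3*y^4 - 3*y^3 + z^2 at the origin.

The Hessian of f at 0 is [[0, 0, 0], [0, 0, 0], [0, 0, 2]] with rank 1, so corank 2. A Groebner basis of the Jacobian ideal J(f) in C{x,y,z} is {y^4, x*y^2 + 5*y^3/6, x^2 + 2*x*y + y^2, z}; counting standard monomials gives mu = 6. Corank 2; j^3 = -3*(x + y)^3 is a perfect cube, so E-series; the 4-jet and mu = 6 give E_6.

E_6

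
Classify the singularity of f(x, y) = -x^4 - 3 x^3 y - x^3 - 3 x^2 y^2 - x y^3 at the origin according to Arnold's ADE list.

E7

The Hessian of f at 0 is [[0, 0], [0, 0]] with rank 0, so corank 2. A Groebner basis of the Jacobian ideal J(f) in C{x,y} is {3*x^2 + y^4 + y^3, x^3, x^2*y - x^2 - y^3/3, 2*x^2 + x*y^2 + 2*y^3/3}; counting standard monomials gives mu = 7. Corank 2; j^3 = -x^3 is a perfect cube, so E-series; the 4-jet and mu = 7 give E_7.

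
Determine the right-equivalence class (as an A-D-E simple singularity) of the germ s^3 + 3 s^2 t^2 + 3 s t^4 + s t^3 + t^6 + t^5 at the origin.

The Hessian of f at 0 is [[0, 0], [0, 0]] with rank 0, so corank 2. A Groebner basis of the Jacobian ideal J(f) in C{s,t} is {-s^2 + t^4 - t^3/3, s^3, s^2*t + s^2/3 + t^3/9, s^2 + s*t^2 + t^3/3}; counting standard monomials gives mu = 7. Corank 2; j^3 = s^3 is a perfect cube, so E-series; the 4-jet and mu = 7 give E_7.

E_7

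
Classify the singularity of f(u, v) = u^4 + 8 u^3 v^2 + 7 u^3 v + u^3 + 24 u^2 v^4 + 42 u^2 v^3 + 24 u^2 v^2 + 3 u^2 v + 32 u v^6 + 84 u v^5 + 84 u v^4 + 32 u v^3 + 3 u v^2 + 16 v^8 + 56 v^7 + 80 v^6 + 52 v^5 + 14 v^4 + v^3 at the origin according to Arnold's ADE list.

The Hessian of f at 0 has rank 0. Corank 2; j^3 = (u + v)^3 is a perfect cube, so E-series; the 4-jet and mu = 7 give E_7.

E7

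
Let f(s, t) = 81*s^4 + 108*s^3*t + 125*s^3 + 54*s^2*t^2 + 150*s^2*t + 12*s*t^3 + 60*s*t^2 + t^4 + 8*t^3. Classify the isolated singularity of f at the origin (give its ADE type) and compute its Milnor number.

Type E_6, Milnor number mu = 6.

The Hessian of f at 0 is [[0, 0], [0, 0]] with rank 0, so corank 2. A Groebner basis of the Jacobian ideal J(f) in C{s,t} is {t^4, s*t^2 + 17*t^3/45, s^2 + 4*s*t/5 + 4*t^2/25}; counting standard monomials gives mu = 6. Corank 2; j^3 = (5*s + 2*t)^3 is a perfect cube, so E-series; the 4-jet and mu = 6 give E_6.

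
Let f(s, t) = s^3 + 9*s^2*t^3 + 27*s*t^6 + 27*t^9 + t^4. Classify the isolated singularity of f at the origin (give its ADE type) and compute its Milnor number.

Type E_6, Milnor number mu = 6.

The Hessian of f at 0 has rank 0. Corank 2; j^3 = s^3 is a perfect cube, so E-series; the 4-jet and mu = 6 give E_6.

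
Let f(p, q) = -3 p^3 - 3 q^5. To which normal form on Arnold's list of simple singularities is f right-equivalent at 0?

The Hessian of f at 0 has rank 0. Corank 2; j^3 = -3*p^3 is a perfect cube, so E-series; the 5-jet and mu = 8 give E_8.

E_8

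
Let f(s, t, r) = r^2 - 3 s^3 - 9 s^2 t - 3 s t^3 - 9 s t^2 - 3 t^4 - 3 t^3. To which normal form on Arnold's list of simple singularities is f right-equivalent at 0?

E7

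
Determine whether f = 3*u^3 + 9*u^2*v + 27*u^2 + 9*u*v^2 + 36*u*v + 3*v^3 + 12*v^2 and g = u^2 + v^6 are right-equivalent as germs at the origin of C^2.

No.

The Hessian of f at 0 is [[54, 36], [36, 24]] with rank 1, so corank 1. A Groebner basis of the Jacobian ideal J(f) in C{u,v} is {v^2, u + 2*v/3}; counting standard monomials gives mu = 2. Corank 1: A-series; mu = 2 gives A_2. The Hessian of g at 0 is [[2, 0], [0, 0]] with rank 1, so corank 1. A Groebner basis of the Jacobian ideal J(g) in C{u,v} is {v^5, u}; counting standard monomials gives mu = 5. Corank 1: A-series; mu = 5 gives A_5. f is A_2 but g is A_5, hence not right-equivalent.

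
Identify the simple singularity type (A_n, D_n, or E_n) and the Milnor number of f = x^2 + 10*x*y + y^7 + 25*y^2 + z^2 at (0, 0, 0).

The Hessian of f at 0 is [[2, 10, 0], [10, 50, 0], [0, 0, 2]] with rank 2, so corank 1. A Groebner basis of the Jacobian ideal J(f) in C{x,y,z} is {y^6, x + 5*y, z}; counting standard monomials gives mu = 6. Corank 1: A-series; mu = 6 gives A_6.

Type A_6, Milnor number mu = 6.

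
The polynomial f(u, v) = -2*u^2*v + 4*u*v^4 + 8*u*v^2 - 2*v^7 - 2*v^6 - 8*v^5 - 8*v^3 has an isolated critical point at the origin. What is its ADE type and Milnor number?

Type D7, Milnor number mu = 7.

The Hessian of f at 0 has rank 0. Corank 2; j^3 = -2*v*(u - 2*v)^2 has shape L^2 M (L != M), so D-series; mu = 7 gives D_7.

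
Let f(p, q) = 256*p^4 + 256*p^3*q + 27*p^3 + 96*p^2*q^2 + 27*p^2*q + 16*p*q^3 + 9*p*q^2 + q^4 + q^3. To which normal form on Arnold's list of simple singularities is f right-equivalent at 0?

E_6

The Hessian of f at 0 has rank 0. Corank 2; j^3 = (3*p + q)^3 is a perfect cube, so E-series; the 4-jet and mu = 6 give E_6.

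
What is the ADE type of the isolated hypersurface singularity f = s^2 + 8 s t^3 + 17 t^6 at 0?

A5

The Hessian of f at 0 has rank 1. Corank 1: A-series; mu = 5 gives A_5.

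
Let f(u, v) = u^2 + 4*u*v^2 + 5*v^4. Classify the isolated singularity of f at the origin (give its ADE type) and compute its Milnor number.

Type A_{3}, Milnor number mu = 3.

The Hessian of f at 0 has rank 1. Corank 1: A-series; mu = 3 gives A_3.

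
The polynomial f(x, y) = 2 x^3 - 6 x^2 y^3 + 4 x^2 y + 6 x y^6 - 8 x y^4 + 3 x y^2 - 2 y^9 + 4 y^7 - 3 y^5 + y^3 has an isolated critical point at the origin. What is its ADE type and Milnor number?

Type D_4, Milnor number mu = 4.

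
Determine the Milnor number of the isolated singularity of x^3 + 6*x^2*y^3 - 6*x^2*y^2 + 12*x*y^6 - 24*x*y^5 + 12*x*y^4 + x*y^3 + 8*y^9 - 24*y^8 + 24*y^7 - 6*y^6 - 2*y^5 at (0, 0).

7

The Hessian of f at 0 is [[0, 0], [0, 0]] with rank 0, so corank 2. A Groebner basis of the Jacobian ideal J(f) in C{x,y} is {-x^2/4 + y^4 - y^3/12, x^3, x^2*y + x^2/12 + y^3/36, -x^2/2 + x*y^2 - y^3/6}; counting standard monomials gives mu = 7. Corank 2; j^3 = x^3 is a perfect cube, so E-series; the 4-jet and mu = 7 give E_7.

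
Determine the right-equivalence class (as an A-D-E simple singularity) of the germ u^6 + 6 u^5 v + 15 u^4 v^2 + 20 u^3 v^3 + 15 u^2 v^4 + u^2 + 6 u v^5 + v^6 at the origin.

A_5

The Hessian of f at 0 is [[2, 0], [0, 0]] with rank 1, so corank 1. A Groebner basis of the Jacobian ideal J(f) in C{u,v} is {v^5, u}; counting standard monomials gives mu = 5. Corank 1: A-series; mu = 5 gives A_5.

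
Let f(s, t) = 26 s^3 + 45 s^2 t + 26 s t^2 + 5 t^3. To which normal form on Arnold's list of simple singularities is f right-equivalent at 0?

D_{4}

The Hessian of f at 0 is [[0, 0], [0, 0]] with rank 0, so corank 2. A Groebner basis of the Jacobian ideal J(f) in C{s,t} is {t^3, s^2 + t^2/3, s*t}; counting standard monomials gives mu = 4. Corank 2; j^3 = (2*s + t)*(13*s^2 + 16*s*t + 5*t^2) splits into three distinct lines over C (the quadratic factor has nonzero discriminant), so D_4.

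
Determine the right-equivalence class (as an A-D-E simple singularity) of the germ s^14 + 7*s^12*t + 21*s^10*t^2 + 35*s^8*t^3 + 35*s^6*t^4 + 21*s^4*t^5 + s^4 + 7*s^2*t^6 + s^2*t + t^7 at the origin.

D8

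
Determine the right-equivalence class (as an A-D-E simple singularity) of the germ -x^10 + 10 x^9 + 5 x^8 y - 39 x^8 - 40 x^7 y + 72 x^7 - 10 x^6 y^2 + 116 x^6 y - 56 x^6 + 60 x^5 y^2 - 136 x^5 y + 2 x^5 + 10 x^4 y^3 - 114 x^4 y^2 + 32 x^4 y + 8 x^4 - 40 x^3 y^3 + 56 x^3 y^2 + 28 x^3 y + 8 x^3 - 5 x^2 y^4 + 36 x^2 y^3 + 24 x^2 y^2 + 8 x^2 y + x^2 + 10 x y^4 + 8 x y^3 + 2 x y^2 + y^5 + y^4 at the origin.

A_4

The Hessian of f at 0 is [[2, 0], [0, 0]] with rank 1, so corank 1. A Groebner basis of the Jacobian ideal J(f) in C{x,y} is {-x/4 + y^3 - y^2/4, x^2, x*y + x/4 + y^2/4}; counting standard monomials gives mu = 4. Corank 1: A-series; mu = 4 gives A_4.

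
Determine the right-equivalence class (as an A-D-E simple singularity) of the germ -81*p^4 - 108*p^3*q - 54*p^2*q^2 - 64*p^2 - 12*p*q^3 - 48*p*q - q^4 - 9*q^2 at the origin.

The Hessian of f at 0 has rank 1. Corank 1: A-series; mu = 3 gives A_3.

A_{3}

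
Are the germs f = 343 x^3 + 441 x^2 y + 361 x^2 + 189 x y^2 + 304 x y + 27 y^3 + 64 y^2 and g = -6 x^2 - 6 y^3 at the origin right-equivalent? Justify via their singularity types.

Yes.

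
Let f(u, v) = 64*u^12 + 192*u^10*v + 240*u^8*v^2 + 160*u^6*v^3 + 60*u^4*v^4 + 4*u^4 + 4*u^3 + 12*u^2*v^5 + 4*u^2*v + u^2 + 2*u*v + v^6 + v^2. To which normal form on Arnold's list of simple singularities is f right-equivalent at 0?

A_5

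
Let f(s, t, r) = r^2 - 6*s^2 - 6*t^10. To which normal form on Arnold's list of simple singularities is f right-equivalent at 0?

The Hessian of f at 0 has rank 2. Corank 1: A-series; mu = 9 gives A_9.

A_{9}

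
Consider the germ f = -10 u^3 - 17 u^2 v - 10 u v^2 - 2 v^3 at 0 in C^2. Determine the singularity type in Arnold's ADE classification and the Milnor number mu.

Type D4, Milnor number mu = 4.

The Hessian of f at 0 is [[0, 0], [0, 0]] with rank 0, so corank 2. A Groebner basis of the Jacobian ideal J(f) in C{u,v} is {v^3, u^2 - 2*v^2/11, u*v + 5*v^2/11}; counting standard monomials gives mu = 4. Corank 2; j^3 = -(2*u + v)*(5*u^2 + 6*u*v + 2*v^2) splits into three distinct lines over C (the quadratic factor has nonzero discriminant), so D_4.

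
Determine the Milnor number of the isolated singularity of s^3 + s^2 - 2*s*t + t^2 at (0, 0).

The Hessian of f at 0 is [[2, -2], [-2, 2]] with rank 1, so corank 1. A Groebner basis of the Jacobian ideal J(f) in C{s,t} is {t^2, s - t}; counting standard monomials gives mu = 2. Corank 1: A-series; mu = 2 gives A_2.

2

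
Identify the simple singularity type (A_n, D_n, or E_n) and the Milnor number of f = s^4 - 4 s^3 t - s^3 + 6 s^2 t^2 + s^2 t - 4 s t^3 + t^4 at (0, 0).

The Hessian of f at 0 is [[0, 0], [0, 0]] with rank 0, so corank 2. A Groebner basis of the Jacobian ideal J(f) in C{s,t} is {s*t^2, s*t/4 + t^3, s^2 - s*t}; counting standard monomials gives mu = 5. Corank 2; j^3 = -s^2*(s - t) has shape L^2 M (L != M), so D-series; mu = 5 gives D_5.

Type D_5, Milnor number mu = 5.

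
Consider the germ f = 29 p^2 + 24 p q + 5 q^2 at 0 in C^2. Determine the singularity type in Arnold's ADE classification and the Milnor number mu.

The Hessian of f at 0 has rank 2. Corank 0: nondegenerate Morse point, so A_1.

Type A_1, Milnor number mu = 1.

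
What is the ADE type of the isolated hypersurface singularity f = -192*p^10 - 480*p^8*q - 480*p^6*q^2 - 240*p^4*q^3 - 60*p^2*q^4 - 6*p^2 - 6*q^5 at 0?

A4

The Hessian of f at 0 has rank 1. Corank 1: A-series; mu = 4 gives A_4.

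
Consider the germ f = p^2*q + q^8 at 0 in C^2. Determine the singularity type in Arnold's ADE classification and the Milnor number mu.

Type D9, Milnor number mu = 9.

The Hessian of f at 0 is [[0, 0], [0, 0]] with rank 0, so corank 2. A Groebner basis of the Jacobian ideal J(f) in C{p,q} is {p^2/8 + q^7, p^3, p*q}; counting standard monomials gives mu = 9. Corank 2; j^3 = p^2*q has shape L^2 M (L != M), so D-series; mu = 9 gives D_9.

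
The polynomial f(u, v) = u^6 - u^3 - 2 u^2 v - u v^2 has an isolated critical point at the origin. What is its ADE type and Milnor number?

Type D_{7}, Milnor number mu = 7.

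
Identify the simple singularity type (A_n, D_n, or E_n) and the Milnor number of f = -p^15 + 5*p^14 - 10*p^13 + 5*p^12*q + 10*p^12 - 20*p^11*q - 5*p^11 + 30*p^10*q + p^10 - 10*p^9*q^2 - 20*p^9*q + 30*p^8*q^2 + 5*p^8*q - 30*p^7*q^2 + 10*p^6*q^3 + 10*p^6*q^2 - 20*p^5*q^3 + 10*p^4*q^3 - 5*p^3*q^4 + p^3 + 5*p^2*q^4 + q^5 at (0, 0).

The Hessian of f at 0 has rank 0. Corank 2; j^3 = p^3 is a perfect cube, so E-series; the 5-jet and mu = 8 give E_8.

Type E_8, Milnor number mu = 8.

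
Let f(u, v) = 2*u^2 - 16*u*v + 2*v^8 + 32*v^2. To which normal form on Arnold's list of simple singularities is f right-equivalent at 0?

A_7

The Hessian of f at 0 is [[4, -16], [-16, 64]] with rank 1, so corank 1. A Groebner basis of the Jacobian ideal J(f) in C{u,v} is {v^7, u - 4*v}; counting standard monomials gives mu = 7. Corank 1: A-series; mu = 7 gives A_7.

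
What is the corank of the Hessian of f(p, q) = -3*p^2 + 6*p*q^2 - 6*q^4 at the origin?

1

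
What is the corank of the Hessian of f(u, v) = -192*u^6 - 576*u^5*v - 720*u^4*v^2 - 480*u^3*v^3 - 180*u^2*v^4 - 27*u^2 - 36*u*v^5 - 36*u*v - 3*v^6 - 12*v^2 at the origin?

The Hessian at 0 is [[-54, -36], [-36, -24]] of rank 1; hence corank 1.

1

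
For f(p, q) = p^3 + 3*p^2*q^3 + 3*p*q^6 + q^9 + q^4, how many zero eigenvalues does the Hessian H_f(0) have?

The Hessian at 0 is [[0, 0], [0, 0]] of rank 0; hence corank 2.

2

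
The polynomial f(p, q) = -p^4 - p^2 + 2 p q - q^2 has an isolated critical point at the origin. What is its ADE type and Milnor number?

The Hessian of f at 0 is [[-2, 2], [2, -2]] with rank 1, so corank 1. A Groebner basis of the Jacobian ideal J(f) in C{p,q} is {q^3, p - q}; counting standard monomials gives mu = 3. Corank 1: A-series; mu = 3 gives A_3.

Type A3, Milnor number mu = 3.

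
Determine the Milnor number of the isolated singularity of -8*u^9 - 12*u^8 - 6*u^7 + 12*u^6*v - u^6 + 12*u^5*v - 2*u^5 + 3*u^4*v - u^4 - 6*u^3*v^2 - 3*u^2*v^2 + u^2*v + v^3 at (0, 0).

4

The Hessian of f at 0 has rank 0. Corank 2; j^3 = v*(u^2 + v^2) splits into three distinct lines over C (the quadratic factor has nonzero discriminant), so D_4.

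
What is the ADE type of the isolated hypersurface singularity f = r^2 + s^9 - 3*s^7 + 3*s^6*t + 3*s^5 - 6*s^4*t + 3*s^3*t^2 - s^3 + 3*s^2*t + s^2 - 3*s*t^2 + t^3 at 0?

The Hessian of f at 0 is [[2, 0, 0], [0, 0, 0], [0, 0, 2]] with rank 2, so corank 1. A Groebner basis of the Jacobian ideal J(f) in C{s,t,r} is {t^2, s, r}; counting standard monomials gives mu = 2. Corank 1: A-series; mu = 2 gives A_2.

A_{2}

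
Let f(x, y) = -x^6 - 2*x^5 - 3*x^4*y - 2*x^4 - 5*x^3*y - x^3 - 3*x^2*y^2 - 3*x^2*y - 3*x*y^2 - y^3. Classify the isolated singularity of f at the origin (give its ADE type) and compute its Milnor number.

Type E7, Milnor number mu = 7.

The Hessian of f at 0 has rank 0. Corank 2; j^3 = -(x + y)^3 is a perfect cube, so E-series; the 4-jet and mu = 7 give E_7.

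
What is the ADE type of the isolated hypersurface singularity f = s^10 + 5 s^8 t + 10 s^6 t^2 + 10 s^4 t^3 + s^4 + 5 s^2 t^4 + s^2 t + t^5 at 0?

The Hessian of f at 0 has rank 0. Corank 2; j^3 = s^2*t has shape L^2 M (L != M), so D-series; mu = 6 gives D_6.

D6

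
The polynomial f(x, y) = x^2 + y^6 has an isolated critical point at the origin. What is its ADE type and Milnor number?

The Hessian of f at 0 has rank 1. Corank 1: A-series; mu = 5 gives A_5.

Type A5, Milnor number mu = 5.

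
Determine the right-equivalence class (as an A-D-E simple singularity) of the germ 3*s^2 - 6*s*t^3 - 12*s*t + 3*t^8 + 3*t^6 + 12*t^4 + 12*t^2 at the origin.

The Hessian of f at 0 has rank 1. Corank 1: A-series; mu = 7 gives A_7.

A_7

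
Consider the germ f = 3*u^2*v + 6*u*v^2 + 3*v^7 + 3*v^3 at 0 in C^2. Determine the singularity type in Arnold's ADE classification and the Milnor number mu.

The Hessian of f at 0 has rank 0. Corank 2; j^3 = 3*v*(u + v)^2 has shape L^2 M (L != M), so D-series; mu = 8 gives D_8.

Type D_{8}, Milnor number mu = 8.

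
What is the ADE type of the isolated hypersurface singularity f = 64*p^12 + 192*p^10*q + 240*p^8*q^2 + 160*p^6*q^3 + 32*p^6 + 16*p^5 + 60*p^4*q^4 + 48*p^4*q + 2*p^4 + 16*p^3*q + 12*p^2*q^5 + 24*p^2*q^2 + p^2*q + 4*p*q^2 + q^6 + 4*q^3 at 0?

D_{7}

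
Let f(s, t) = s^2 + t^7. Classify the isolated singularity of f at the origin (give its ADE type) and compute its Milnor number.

Type A_6, Milnor number mu = 6.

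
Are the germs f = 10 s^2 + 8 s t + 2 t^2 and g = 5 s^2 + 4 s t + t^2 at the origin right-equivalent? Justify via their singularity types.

Yes.

The Hessian of f at 0 is [[20, 8], [8, 4]] with rank 2, so corank 0. A Groebner basis of the Jacobian ideal J(f) in C{s,t} is {s, t}; counting standard monomials gives mu = 1. Corank 0: nondegenerate Morse point, so A_1. The Hessian of g at 0 is [[10, 4], [4, 2]] with rank 2, so corank 0. A Groebner basis of the Jacobian ideal J(g) in C{s,t} is {s, t}; counting standard monomials gives mu = 1. Corank 0: nondegenerate Morse point, so A_1. Both have type A_1, hence right-equivalent.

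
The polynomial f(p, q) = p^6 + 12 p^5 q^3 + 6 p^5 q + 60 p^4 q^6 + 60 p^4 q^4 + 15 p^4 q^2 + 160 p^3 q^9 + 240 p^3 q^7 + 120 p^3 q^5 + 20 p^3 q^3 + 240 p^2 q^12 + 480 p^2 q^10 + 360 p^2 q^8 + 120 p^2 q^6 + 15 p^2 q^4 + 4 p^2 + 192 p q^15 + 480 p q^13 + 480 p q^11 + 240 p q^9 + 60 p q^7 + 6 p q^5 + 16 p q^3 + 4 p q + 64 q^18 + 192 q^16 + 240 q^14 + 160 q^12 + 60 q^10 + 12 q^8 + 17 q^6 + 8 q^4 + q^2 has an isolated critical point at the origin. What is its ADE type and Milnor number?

Type A5, Milnor number mu = 5.

The Hessian of f at 0 is [[8, 4], [4, 2]] with rank 1, so corank 1. A Groebner basis of the Jacobian ideal J(f) in C{p,q} is {p*q^2 - p/4 - q/8, p/2 + q^3 + q/4, p^2 + p*q + q^2/4}; counting standard monomials gives mu = 5. Corank 1: A-series; mu = 5 gives A_5.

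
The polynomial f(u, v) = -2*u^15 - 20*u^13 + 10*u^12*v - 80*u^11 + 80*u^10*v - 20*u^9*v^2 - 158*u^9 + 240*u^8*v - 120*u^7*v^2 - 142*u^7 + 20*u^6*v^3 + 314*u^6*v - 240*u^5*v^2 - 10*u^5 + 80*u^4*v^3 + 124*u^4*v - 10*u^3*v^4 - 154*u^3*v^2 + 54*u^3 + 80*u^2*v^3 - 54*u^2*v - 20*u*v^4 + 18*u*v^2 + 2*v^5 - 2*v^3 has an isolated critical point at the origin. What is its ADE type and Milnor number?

Type E_8, Milnor number mu = 8.

The Hessian of f at 0 has rank 0. Corank 2; j^3 = 2*(3*u - v)^3 is a perfect cube, so E-series; the 5-jet and mu = 8 give E_8.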